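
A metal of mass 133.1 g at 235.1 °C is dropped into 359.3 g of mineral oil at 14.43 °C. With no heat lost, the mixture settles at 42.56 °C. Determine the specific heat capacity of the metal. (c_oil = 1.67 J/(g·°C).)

c ≈ 0.659 J/(g·°C)

m_s c (T_s − T_f) = m_oil c_oil (T_f − T_0):
133.1×c×(235.1 − 42.56) = 359.3×1.67×(42.56 − 14.43)
25627 c = 16879  ⇒  c ≈ 0.6586 J/(g·°C)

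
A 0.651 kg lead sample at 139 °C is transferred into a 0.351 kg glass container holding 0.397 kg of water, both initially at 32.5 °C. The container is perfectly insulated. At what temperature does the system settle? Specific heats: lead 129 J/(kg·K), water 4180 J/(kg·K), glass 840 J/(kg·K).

T_f ≈ 36.9 °C

Let T be the final temperature. ΣQ_i = 0:
0.651×129×(T − 139) + 0.397×4180×(T − 32.5) + 0.351×840×(T − 32.5) = 0
83.98(T − 139) + 1659.5(T − 32.5) + 294.84(T − 32.5) = 0
2038.3 T = 75188
T ≈ 36.89 °C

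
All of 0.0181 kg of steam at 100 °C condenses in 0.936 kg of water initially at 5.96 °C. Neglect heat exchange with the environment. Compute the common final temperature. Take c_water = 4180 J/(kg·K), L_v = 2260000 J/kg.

Setting the total heat transfer to zero:
condense steam: −0.0181·2260000 = −40906; condensate cools 100→T: 0.0181·4180·(T − 100) = 75.66(T − 100); water warms: 0.936·4180·(T − 5.96) = 3912.5(T − 5.96)
3988.1 T = 40906 + 7565.8 + 23318 = 71790
T ≈ 18.00 °C, under the boiling point, so the assumption holds.

T_f ≈ 18.0 °C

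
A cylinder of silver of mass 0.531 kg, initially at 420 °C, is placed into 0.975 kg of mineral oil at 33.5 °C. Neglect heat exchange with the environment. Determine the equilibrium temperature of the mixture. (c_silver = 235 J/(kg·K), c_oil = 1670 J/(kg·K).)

T_f ≈ 61.0 °C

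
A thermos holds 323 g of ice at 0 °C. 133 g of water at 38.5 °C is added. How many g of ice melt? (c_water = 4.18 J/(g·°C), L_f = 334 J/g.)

m_melted ≈ 64.1 g

Cooling the water to 0 °C releases 133·4.18·38.5 = 21404 J.
Melting all 323 g of ice would need 323·334 = 107882 J.
That's not enough to melt it all — equilibrium is at 0 °C with ice remaining.
m_melt = 21404 / L_f = 64.08 g.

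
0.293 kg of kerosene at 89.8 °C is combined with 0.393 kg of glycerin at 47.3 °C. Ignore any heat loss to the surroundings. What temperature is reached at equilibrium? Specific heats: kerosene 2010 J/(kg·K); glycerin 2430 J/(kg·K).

T_f is the heat-capacity-weighted average of the initial temperatures:
T_f = (588.93*89.8 + 954.99*47.3) / (588.93 + 954.99)
    = 98057 / 1543.9 ≈ 63.51 °C

T_f ≈ 63.5 °C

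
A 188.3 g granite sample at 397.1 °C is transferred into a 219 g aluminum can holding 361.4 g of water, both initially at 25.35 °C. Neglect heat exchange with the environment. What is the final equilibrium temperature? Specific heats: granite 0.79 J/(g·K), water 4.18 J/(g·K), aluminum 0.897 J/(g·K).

T_f ≈ 55.1 °C

Heat gained plus heat lost sum to zero:
188.3·0.79·(T − 397.1) + 361.4·4.18·(T − 25.35) + 219·0.897·(T − 25.35) = 0
(148.76 + 1510.7 + 196.44) T = 148.76·397.1 + 1510.7·25.35 + 196.44·25.35
T = 102346 / 1855.9 = 55.1 °C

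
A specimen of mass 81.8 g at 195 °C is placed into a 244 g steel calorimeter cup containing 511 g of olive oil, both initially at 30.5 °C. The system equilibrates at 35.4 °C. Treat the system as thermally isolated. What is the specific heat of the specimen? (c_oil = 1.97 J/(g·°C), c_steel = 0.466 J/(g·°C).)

Let T be the final temperature. ΣQ_i = 0:
81.8×c×(35.4 − 195) + 511×1.97×(35.4 − 30.5) + 244×0.466×(35.4 − 30.5) = 0
-13055 c = -5489.8
c = -5489.8/-13055 ≈ 0.4205 J/(g·°C)

c ≈ 0.421 J/(g·°C)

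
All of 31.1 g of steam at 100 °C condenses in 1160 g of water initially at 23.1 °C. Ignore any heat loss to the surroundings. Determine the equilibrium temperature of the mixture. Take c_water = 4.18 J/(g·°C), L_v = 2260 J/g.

Energy balance with sensible and latent terms:
latent heat released on condensation: 31.1×2260 = 70286
  condensate cools 100→T: 31.1×4.18×(T − 100) = 130(T − 100)
  water warms: 1160×4.18×(T − 23.1) = 4848.8(T − 23.1)
4978.8 T = 70286 + 13000 + 112007 = 195293
T ≈ 39.22 °C (< 100 °C, so full condensation is consistent).

T_f ≈ 39.2 °C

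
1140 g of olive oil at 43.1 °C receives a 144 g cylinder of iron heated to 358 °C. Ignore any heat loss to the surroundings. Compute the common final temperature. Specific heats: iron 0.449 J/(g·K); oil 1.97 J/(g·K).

Setting the total heat transfer to zero:
144×0.449×(T − 358) + 1140×1.97×(T − 43.1) = 0
64.66(T − 358) + 2245.8(T − 43.1) = 0
2310.5 T = 119941
T ≈ 51.91 °C

T_f ≈ 51.9 °C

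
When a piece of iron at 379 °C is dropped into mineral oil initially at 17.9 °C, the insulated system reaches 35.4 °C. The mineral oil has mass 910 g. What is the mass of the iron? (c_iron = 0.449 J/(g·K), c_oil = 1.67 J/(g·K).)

m ≈ 172 g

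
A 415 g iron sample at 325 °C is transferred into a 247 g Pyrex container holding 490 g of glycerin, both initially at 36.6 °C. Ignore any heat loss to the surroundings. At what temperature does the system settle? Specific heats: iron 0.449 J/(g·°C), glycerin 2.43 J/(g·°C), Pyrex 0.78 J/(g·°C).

T_f ≈ 70.8 °C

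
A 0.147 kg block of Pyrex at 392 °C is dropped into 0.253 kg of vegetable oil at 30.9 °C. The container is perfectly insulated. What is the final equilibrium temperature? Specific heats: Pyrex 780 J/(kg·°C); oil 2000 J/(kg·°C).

T_f ≈ 97.6 °C

Let T be the final temperature. ΣQ_i = 0:
0.147·780·(T − 392) + 0.253·2000·(T − 30.9) = 0
114.66(T − 392) + 506(T − 30.9) = 0
(114.66 + 506) T = 114.66·392 + 506·30.9
T ≈ 97.61 °C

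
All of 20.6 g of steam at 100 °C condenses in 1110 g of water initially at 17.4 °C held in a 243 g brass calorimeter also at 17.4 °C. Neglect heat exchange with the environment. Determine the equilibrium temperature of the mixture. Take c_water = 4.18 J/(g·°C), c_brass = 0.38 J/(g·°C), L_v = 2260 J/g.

T_f ≈ 28.5 °C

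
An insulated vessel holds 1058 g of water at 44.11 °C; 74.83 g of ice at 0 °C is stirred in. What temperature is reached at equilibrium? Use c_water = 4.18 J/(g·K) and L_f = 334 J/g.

T_f ≈ 35.9 °C

Conservation of energy gives ΣQ = 0:
latent heat to melt: 74.83×334 = 24993; warm the meltwater: 312.79 T; water cools: 1058×4.18×(T − 44.11) = 4422.4(T − 44.11)
4735.2 T = 195074 − 24993 = 170081
T ≈ 35.92 °C (positive, so assuming full melt was valid).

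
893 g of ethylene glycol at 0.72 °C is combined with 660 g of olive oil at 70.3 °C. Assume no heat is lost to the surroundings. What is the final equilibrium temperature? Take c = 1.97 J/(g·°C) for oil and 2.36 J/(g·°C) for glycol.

Heat gained plus heat lost sum to zero:
660×1.97×(T − 70.3) + 893×2.36×(T − 0.72) = 0
1300.2(T − 70.3) + 2107.5(T − 0.72) = 0
3407.7 T = 92921
T ≈ 27.27 °C

T_f ≈ 27.3 °C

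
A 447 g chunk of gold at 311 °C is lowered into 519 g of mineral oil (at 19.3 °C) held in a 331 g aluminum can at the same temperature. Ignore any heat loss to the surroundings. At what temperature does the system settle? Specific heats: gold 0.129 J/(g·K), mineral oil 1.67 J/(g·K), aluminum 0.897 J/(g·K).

T_f ≈ 33.1 °C

Energy conservation, ΣQ = 0:
447·0.129·(T − 311) + 519·1.67·(T − 19.3) + 331·0.897·(T − 19.3) = 0
1221.3 T = 40391
T ≈ 33.07 °C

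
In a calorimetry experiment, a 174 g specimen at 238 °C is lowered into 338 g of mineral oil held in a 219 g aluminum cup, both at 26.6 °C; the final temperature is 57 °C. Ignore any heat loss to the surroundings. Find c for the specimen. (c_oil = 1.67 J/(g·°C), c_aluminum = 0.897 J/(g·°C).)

Net heat exchanged in the isolated system is zero:
174·c·(57 − 238) + 338·1.67·(57 − 26.6) + 219·0.897·(57 − 26.6) = 0
-31494 c = -23131
c = -23131/-31494 ≈ 0.7345 J/(g·°C)

c ≈ 0.734 J/(g·°C)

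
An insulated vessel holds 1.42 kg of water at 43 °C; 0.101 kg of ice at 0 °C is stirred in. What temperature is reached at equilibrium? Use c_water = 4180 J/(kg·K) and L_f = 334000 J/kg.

T_f ≈ 34.8 °C

Conservation of energy gives ΣQ = 0:
fusion: m_ice L_f = 0.101×334000 = 33734; meltwater 0→T: 0.101×4180×T = 422.18 T; water: 5935.6(T − 43)
6357.8 T = 255231 − 33734 = 221497
T ≈ 34.84 °C (positive, so assuming full melt was valid).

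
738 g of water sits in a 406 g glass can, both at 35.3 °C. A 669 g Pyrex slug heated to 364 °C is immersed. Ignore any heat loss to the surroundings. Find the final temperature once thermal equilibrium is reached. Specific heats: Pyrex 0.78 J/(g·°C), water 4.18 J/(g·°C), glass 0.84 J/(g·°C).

T_f ≈ 78.7 °C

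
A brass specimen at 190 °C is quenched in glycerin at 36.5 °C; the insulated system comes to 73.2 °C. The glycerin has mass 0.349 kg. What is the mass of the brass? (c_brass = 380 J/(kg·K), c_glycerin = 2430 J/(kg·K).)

Net heat exchanged in the isolated system is zero:
m·380·(73.2 − 190) + 0.349·2430·(73.2 − 36.5) = 0
-44384 m = -31124
m = -31124/-44384 ≈ 0.7012 kg

m ≈ 0.701 kg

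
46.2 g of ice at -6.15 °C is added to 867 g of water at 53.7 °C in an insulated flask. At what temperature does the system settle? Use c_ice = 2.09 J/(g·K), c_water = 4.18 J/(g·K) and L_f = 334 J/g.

T_f ≈ 46.8 °C

Energy balance with sensible and latent terms:
ice -6.15→0 °C: 46.2×2.09×6.15 = 593.83; melt ice: 46.2×334 = 15431; meltwater 0→T: 46.2×4.18×T = 193.12 T; water cools: 867×4.18×(T − 53.7) = 3624.1(T − 53.7)
3817.2 T = 194612 − 16025 = 178587
T ≈ 46.79 °C (positive, so assuming full melt was valid).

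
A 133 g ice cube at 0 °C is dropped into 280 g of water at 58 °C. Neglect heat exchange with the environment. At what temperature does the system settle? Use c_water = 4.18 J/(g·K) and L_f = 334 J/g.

Energy conservation, ΣQ = 0:
fusion: m_ice L_f = 133×334 = 44422; warm the meltwater: 555.94 T; water: 1170.4(T − 58)
1726.3 T = 67883 − 44422 = 23461
T ≈ 13.59 °C. Since T > 0 °C, the all-ice-melts assumption holds.

T_f ≈ 13.6 °C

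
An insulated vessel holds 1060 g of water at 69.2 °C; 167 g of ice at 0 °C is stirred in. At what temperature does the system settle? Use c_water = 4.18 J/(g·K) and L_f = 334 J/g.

T_f ≈ 48.9 °C

Energy conservation, ΣQ = 0:
melt ice: 167·334 = 55778
  warm the meltwater: 698.06 T
  water cools: 1060·4.18·(T − 69.2) = 4430.8(T − 69.2)
5128.9 T = 306611 − 55778 = 250833
T ≈ 48.91 °C — above 0 °C, consistent with complete melting.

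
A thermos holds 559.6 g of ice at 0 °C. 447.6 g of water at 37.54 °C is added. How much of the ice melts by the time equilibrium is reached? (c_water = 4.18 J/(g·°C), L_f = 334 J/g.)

m_melted ≈ 210 g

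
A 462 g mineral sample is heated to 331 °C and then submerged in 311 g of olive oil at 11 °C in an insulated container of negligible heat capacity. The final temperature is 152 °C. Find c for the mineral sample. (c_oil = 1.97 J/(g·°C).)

c ≈ 1.04 J/(g·°C)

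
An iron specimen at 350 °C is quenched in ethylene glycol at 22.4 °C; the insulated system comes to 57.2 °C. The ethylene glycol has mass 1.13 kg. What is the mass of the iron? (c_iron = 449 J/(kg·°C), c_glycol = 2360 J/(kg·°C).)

m ≈ 0.706 kg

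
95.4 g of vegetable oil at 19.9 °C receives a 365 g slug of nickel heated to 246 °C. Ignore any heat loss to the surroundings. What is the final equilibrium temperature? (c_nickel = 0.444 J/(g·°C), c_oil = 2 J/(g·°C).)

T_f ≈ 123.7 °C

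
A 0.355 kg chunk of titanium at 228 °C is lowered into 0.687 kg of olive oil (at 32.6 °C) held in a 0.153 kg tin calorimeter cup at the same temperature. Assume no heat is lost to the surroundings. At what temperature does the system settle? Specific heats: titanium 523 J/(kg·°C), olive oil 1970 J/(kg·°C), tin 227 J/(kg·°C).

T_f ≈ 55.7 °C

Let T be the final temperature. ΣQ_i = 0:
0.355×523×(T − 228) + 0.687×1970×(T − 32.6) + 0.153×227×(T − 32.6) = 0
1573.8 T = 87584
T = 87584/1573.8 ≈ 55.65 °C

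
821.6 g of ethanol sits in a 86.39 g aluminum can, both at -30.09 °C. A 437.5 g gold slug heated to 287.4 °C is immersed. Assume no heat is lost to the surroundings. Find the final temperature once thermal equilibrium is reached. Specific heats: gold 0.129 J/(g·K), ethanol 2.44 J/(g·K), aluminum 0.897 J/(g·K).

Heat gained plus heat lost sum to zero:
437.5×0.129×(T − 287.4) + 821.6×2.44×(T − (-30.09)) + 86.39×0.897×(T − (-30.09)) = 0
56.44(T − 287.4) + 2004.7(T − (-30.09)) + 77.49(T − (-30.09)) = 0
2138.6 T = -46433
T ≈ -21.71 °C

T_f ≈ -21.7 °C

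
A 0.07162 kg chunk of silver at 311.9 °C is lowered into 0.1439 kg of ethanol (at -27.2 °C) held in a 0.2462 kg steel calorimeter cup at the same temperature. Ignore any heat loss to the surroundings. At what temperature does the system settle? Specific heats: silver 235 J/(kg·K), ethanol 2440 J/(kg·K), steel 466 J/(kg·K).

Net heat exchanged in the isolated system is zero:
0.07162·235·(T − 311.9) + 0.1439·2440·(T − (-27.2)) + 0.2462·466·(T − (-27.2)) = 0
16.83(T − 311.9) + 351.12(T − (-27.2)) + 114.73(T − (-27.2)) = 0
(16.83 + 351.12 + 114.73) T = 16.83·311.9 + 351.12·(-27.2) + 114.73·(-27.2)
T ≈ -15.38 °C

T_f ≈ -15.4 °C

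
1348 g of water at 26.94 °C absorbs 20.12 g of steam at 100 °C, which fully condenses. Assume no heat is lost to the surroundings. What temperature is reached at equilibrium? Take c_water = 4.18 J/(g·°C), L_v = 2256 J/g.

T_f ≈ 36.0 °C

Setting the total heat transfer to zero:
latent heat released on condensation: 20.12·2256 = 45391
  condensate cools 100→T: 20.12·4.18·(T − 100) = 84.1(T − 100)
  water warms: 1348·4.18·(T − 26.94) = 5634.6(T − 26.94)
5718.7 T = 45391 + 8410.2 + 151797 = 205598
T ≈ 35.95 °C — below 100 °C, confirming all the steam condensed.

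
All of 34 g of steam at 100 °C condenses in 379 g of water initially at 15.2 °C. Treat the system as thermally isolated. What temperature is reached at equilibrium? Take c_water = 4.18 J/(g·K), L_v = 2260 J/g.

Conservation of energy gives ΣQ = 0:
condense steam: −34×2260 = −76840; condensed water 100 °C→T: 142.12(T − 100); original water: 1584.2(T − 15.2)
1726.3 T = 76840 + 14212 + 24080 = 115132
T ≈ 66.69 °C, under the boiling point, so the assumption holds.

T_f ≈ 66.7 °C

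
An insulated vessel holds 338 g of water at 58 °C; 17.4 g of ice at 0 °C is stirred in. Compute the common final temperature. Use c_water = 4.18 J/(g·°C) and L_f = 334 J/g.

T_f ≈ 51.2 °C

Taking heat into each body as positive, Σ m c ΔT = 0:
latent heat to melt: 17.4·334 = 5811.6
  warm the meltwater: 72.73 T
  water cools: 338·4.18·(T − 58) = 1412.8(T − 58)
1485.6 T = 81945 − 5811.6 = 76133
T ≈ 51.25 °C — above 0 °C, consistent with complete melting.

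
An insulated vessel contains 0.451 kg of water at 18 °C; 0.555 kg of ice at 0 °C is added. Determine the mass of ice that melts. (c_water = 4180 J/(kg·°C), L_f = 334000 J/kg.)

m_melted ≈ 0.102 kg

Water can give up m c ΔT = 0.451×4180×18 = 33933 J before reaching 0 °C.
Melting all 0.555 kg of ice would need 0.555×334000 = 185370 J.
That's not enough to melt it all — equilibrium is at 0 °C with ice remaining.
m_melted×334000 = 33933  ⇒  m_melted ≈ 0.1016 kg.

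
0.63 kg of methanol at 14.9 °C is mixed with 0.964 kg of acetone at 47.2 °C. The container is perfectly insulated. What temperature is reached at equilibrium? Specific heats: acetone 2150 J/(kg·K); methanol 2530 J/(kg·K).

T_f ≈ 33.2 °C

With ΣQ=0 the equilibrium temperature is the m·c-weighted mean:
T_f = (2072.6·47.2 + 1593.9·14.9) / (2072.6 + 1593.9)
    = 121576 / 3666.5 ≈ 33.16 °C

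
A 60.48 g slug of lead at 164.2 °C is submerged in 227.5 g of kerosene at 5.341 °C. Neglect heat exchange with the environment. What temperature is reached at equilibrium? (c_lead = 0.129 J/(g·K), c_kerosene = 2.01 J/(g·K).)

T_f ≈ 8.0 °C

|Q_lead| = |Q_kerosene|:
60.48*0.129*(164.2 − T) = 227.5*2.01*(T − 5.341)
7.802(164.2 − T) = 457.27(T − 5.341)
465.08 T = 3723.4  ⇒  T ≈ 8.01 °C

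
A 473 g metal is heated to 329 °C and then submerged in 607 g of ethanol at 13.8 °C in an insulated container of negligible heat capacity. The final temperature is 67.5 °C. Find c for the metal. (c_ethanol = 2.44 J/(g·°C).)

c ≈ 0.643 J/(g·°C)

Let T be the final temperature. ΣQ_i = 0:
473·c·(67.5 − 329) + 607·2.44·(67.5 − 13.8) = 0
-123690 c = -79534
c = -79534/-123690 ≈ 0.643 J/(g·°C)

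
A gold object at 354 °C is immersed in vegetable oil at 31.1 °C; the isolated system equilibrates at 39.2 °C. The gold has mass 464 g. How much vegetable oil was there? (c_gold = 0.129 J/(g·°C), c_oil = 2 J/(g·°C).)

m ≈ 1160 g

|Q_gold| = |Q_oil|:
464·0.129·(354 − 39.2) = m·2·(39.2 − 31.1)
16.2 m = 18843  ⇒  m ≈ 1163 g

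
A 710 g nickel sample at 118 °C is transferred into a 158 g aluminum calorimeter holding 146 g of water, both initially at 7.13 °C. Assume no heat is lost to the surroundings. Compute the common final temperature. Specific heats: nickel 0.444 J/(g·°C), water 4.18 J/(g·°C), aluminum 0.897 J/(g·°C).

Heat gained plus heat lost sum to zero:
710×0.444×(T − 118) + 146×4.18×(T − 7.13) + 158×0.897×(T − 7.13) = 0
1067.2 T = 42560
T ≈ 39.88 °C

T_f ≈ 39.9 °C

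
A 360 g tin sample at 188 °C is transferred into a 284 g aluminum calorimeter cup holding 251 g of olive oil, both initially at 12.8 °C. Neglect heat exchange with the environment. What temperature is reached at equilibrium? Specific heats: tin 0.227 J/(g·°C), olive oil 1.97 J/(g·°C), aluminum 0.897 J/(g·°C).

T_f ≈ 30.0 °C

Taking heat into each body as positive, Σ m c ΔT = 0:
360*0.227*(T − 188) + 251*1.97*(T − 12.8) + 284*0.897*(T − 12.8) = 0
830.94 T = 24953
T = 24953 / 830.94 = 30 °C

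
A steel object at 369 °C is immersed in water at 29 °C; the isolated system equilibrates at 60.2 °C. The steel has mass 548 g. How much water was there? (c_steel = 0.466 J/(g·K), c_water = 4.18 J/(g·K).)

m ≈ 605 g

Taking heat into each body as positive, Σ m c ΔT = 0:
548×0.466×(60.2 − 369) + m×4.18×(60.2 − 29) = 0
130.42 m = 78858
m = 78858/130.42 ≈ 604.7 g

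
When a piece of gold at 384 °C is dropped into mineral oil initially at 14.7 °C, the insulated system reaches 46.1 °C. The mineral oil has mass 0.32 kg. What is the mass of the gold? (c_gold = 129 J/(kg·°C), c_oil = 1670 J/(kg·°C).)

m ≈ 0.385 kg

|Q_gold| = |Q_oil|:
m·129·(384 − 46.1) = 0.32·1670·(46.1 − 14.7)
43589 m = 16780  ⇒  m ≈ 0.385 kg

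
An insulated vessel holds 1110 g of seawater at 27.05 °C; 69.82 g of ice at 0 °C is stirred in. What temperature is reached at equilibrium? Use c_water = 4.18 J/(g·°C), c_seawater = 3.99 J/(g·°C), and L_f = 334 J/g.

T_f ≈ 20.4 °C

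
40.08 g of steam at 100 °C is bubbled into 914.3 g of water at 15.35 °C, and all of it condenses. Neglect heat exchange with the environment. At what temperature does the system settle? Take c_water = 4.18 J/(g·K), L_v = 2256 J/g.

Net heat exchanged in the isolated system is zero:
condense steam: −40.08·2256 = −90420
  condensate cools 100→T: 40.08·4.18·(T − 100) = 167.53(T − 100)
  original water: 3821.8(T − 15.35)
3989.3 T = 90420 + 16753 + 58664 = 165838
T ≈ 41.57 °C, under the boiling point, so the assumption holds.

T_f ≈ 41.6 °C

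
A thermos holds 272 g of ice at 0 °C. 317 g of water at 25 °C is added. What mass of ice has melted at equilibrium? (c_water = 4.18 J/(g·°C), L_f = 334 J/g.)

m_melted ≈ 99.2 g

Heat available from the water dropping to 0 °C: 317·4.18·25 = 33126 J.
To melt every bit of ice: 272·334 = 90848 J.
That's not enough to melt it all — equilibrium is at 0 °C with ice remaining.
Mass melted = 33126/334 ≈ 99.18 g.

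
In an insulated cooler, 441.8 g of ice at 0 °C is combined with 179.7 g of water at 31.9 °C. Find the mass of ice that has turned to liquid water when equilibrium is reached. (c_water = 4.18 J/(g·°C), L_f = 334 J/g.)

Water can give up m c ΔT = 179.7×4.18×31.9 = 23962 J before reaching 0 °C.
Melting all 441.8 g of ice would need 441.8×334 = 147561 J.
Since 23962 < 147561 J, not all the ice melts; equilibrium is at 0 °C.
m_melt = 23962 / L_f = 71.74 g.

m_melted ≈ 71.7 g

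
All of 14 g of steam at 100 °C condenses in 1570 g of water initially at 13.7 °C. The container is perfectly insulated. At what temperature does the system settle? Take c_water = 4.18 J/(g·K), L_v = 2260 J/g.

T_f ≈ 19.2 °C

Heat gained plus heat lost sum to zero:
latent heat released on condensation: 14·2260 = 31640; condensed water 100 °C→T: 58.52(T − 100); original water: 6562.6(T − 13.7)
6621.1 T = 31640 + 5852 + 89908 = 127400
T ≈ 19.24 °C, under the boiling point, so the assumption holds.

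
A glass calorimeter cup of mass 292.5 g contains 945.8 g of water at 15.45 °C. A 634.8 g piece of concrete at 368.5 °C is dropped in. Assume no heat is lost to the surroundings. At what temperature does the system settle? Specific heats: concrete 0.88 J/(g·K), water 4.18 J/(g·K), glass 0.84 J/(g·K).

T_f ≈ 56.9 °C

Let T be the final temperature. ΣQ_i = 0:
634.8*0.88*(T − 368.5) + 945.8*4.18*(T − 15.45) + 292.5*0.84*(T − 15.45) = 0
558.62(T − 368.5) + 3953.4(T − 15.45) + 245.7(T − 15.45) = 0
(558.62 + 3953.4 + 245.7) T = 558.62*368.5 + 3953.4*15.45 + 245.7*15.45
T ≈ 56.90 °C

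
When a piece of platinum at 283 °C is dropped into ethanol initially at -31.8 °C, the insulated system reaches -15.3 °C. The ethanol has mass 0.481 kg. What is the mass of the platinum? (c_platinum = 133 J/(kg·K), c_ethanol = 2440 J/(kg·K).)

Heat lost by the platinum = heat gained by the ethanol:
m×133×(283 − -15.3) = 0.481×2440×(-15.3 − (-31.8))
39674 m = 19365  ⇒  m ≈ 0.4881 kg

m ≈ 0.488 kg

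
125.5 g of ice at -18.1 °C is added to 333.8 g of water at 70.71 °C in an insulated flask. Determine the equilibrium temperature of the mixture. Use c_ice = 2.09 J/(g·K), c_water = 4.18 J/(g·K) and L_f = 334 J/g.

Taking heat into each body as positive, Σ m c ΔT = 0:
warm ice to 0 °C: 125.5·2.09·(0 − (-18.1)) = 4747.5; latent heat to melt: 125.5·334 = 41917; warm the meltwater: 524.59 T; water: 1395.3(T − 70.71)
1919.9 T = 98661 − 46665 = 51996
T ≈ 27.08 °C. Since T > 0 °C, the all-ice-melts assumption holds.

T_f ≈ 27.1 °C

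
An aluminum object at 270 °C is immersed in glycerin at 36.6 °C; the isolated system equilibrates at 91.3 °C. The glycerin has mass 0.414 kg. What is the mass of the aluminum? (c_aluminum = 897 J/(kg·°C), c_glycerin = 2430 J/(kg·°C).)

m ≈ 0.343 kg

|Q_aluminum| = |Q_glycerin|:
m·897·(270 − 91.3) = 0.414·2430·(91.3 − 36.6)
160294 m = 55029  ⇒  m ≈ 0.3433 kg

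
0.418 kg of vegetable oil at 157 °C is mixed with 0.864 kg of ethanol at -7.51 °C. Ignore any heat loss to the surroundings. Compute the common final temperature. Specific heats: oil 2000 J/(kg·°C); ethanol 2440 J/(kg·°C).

T_f ≈ 39.2 °C

Taking heat into each body as positive, Σ m c ΔT = 0:
0.418*2000*(T − 157) + 0.864*2440*(T − (-7.51)) = 0
2944.2 T = 115420
T ≈ 39.20 °C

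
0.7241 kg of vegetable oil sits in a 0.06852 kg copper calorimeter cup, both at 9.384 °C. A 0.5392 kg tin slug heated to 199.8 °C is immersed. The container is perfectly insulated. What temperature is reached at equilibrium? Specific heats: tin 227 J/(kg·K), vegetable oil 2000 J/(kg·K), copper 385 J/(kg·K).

Let T be the final temperature. ΣQ_i = 0:
0.5392×227×(T − 199.8) + 0.7241×2000×(T − 9.384) + 0.06852×385×(T − 9.384) = 0
1597 T = 38293
T = 38293/1597 ≈ 23.98 °C

T_f ≈ 24.0 °C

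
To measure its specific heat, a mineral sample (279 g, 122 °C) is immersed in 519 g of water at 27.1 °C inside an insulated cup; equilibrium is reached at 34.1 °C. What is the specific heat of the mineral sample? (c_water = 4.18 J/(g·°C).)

Net heat exchanged in the isolated system is zero:
279·c·(34.1 − 122) + 519·4.18·(34.1 − 27.1) = 0
-24524 c = -15186
c = -15186/-24524 ≈ 0.6192 J/(g·°C)

c ≈ 0.619 J/(g·°C)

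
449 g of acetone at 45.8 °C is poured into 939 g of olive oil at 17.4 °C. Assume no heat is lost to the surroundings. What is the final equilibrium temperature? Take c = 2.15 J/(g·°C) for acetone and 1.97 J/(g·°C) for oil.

T_f ≈ 27.1 °C

Energy conservation, ΣQ = 0:
449×2.15×(T − 45.8) + 939×1.97×(T − 17.4) = 0
965.35(T − 45.8) + 1849.8(T − 17.4) = 0
2815.2 T = 76400
T = 76400 / 2815.2 = 27.1 °C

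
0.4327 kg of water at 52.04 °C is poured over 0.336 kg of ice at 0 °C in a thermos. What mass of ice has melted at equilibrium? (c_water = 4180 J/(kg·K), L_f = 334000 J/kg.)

Heat available from the water dropping to 0 °C: 0.4327×4180×52.04 = 94124 J.
To melt every bit of ice: 0.336×334000 = 112224 J.
That's not enough to melt it all — equilibrium is at 0 °C with ice remaining.
Mass melted = 94124/334000 ≈ 0.2818 kg.

m_melted ≈ 0.282 kg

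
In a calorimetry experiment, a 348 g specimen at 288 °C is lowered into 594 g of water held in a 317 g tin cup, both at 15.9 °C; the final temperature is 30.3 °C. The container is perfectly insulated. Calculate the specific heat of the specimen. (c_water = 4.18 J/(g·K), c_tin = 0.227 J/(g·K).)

c ≈ 0.41 J/(g·K)

Setting the total heat transfer to zero:
348×c×(30.3 − 288) + 594×4.18×(30.3 − 15.9) + 317×0.227×(30.3 − 15.9) = 0
-89680 c = -36790
c = -36790/-89680 ≈ 0.4102 J/(g·K)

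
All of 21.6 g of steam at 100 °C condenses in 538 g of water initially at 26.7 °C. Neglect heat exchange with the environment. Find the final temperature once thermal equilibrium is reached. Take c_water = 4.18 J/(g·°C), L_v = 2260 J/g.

T_f ≈ 50.4 °C

Energy conservation, ΣQ = 0:
steam→water at 100 °C releases m L_v = 21.6×2260 = 48816
  condensed water 100 °C→T: 90.29(T − 100)
  original water: 2248.8(T − 26.7)
2339.1 T = 48816 + 9028.8 + 60044 = 117889
T ≈ 50.40 °C — below 100 °C, confirming all the steam condensed.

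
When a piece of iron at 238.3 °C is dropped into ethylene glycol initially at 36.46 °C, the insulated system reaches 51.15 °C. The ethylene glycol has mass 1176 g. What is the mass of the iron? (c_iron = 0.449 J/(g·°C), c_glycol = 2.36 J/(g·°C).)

m ≈ 485 g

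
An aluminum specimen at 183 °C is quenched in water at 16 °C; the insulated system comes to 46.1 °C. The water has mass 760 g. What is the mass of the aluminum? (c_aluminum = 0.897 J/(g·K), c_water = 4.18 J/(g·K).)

m ≈ 779 g

Heat lost by the aluminum = heat gained by the water:
m·0.897·(183 − 46.1) = 760·4.18·(46.1 − 16)
122.8 m = 95622  ⇒  m ≈ 778.7 g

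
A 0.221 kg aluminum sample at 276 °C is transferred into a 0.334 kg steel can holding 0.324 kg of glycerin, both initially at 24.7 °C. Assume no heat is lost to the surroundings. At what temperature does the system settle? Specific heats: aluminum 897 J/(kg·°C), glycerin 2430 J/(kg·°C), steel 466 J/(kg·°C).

Conservation of energy gives ΣQ = 0:
0.221·897·(T − 276) + 0.324·2430·(T − 24.7) + 0.334·466·(T − 24.7) = 0
1141.2 T = 78005
T = 78005 / 1141.2 = 68.4 °C

T_f ≈ 68.4 °C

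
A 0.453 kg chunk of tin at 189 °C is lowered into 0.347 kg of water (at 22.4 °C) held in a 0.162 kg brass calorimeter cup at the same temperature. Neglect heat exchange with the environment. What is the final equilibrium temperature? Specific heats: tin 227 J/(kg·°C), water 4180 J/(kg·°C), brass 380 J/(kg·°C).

T_f ≈ 33.0 °C

Energy conservation, ΣQ = 0:
0.453·227·(T − 189) + 0.347·4180·(T − 22.4) + 0.162·380·(T − 22.4) = 0
(102.83 + 1450.5 + 61.56) T = 102.83·189 + 1450.5·22.4 + 61.56·22.4
T = 53304/1614.9 ≈ 33.01 °C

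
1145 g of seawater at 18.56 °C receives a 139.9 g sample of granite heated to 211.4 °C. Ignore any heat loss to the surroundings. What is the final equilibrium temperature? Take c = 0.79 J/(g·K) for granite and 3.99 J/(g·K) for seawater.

T_f ≈ 23.1 °C

Net heat exchanged in the isolated system is zero:
139.9×0.79×(T − 211.4) + 1145×3.99×(T − 18.56) = 0
110.52(T − 211.4) + 4568.6(T − 18.56) = 0
(110.52 + 4568.6) T = 110.52×211.4 + 4568.6×18.56
T ≈ 23.11 °C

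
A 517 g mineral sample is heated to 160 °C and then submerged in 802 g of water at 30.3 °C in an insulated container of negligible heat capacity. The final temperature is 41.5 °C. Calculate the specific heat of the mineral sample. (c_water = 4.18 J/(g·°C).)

Heat lost by the mineral sample = heat gained by the water:
517×c×(160 − 41.5) = 802×4.18×(41.5 − 30.3)
61264 c = 37546  ⇒  c ≈ 0.6129 J/(g·°C)

c ≈ 0.613 J/(g·°C)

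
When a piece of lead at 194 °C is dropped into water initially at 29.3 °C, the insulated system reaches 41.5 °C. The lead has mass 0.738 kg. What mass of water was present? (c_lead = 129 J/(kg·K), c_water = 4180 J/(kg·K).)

m ≈ 0.285 kg

Heat lost by the lead = heat gained by the water:
0.738×129×(194 − 41.5) = m×4180×(41.5 − 29.3)
50996 m = 14518  ⇒  m ≈ 0.2847 kg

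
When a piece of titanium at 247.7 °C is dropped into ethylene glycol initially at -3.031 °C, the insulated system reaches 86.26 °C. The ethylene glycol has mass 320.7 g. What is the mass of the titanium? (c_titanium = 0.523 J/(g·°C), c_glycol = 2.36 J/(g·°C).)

m ≈ 800 g

Energy conservation, ΣQ = 0:
m·0.523·(86.26 − 247.7) + 320.7·2.36·(86.26 − (-3.031)) = 0
-84.43 m = -67580
m = -67580/-84.43 ≈ 800.4 g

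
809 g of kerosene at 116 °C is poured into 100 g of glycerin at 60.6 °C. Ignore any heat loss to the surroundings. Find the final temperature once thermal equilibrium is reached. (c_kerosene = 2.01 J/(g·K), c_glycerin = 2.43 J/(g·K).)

Taking heat into each body as positive, Σ m c ΔT = 0:
809*2.01*(T − 116) + 100*2.43*(T − 60.6) = 0
1626.1(T − 116) + 243(T − 60.6) = 0
(1626.1 + 243) T = 1626.1*116 + 243*60.6
T = 203352/1869.1 ≈ 108.80 °C

T_f ≈ 108.8 °C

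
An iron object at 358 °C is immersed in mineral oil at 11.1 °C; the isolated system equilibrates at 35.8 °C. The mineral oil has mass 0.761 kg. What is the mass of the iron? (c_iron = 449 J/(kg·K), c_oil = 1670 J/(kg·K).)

m ≈ 0.217 kg

|Q_iron| = |Q_oil|:
m·449·(358 − 35.8) = 0.761·1670·(35.8 − 11.1)
144668 m = 31390  ⇒  m ≈ 0.217 kg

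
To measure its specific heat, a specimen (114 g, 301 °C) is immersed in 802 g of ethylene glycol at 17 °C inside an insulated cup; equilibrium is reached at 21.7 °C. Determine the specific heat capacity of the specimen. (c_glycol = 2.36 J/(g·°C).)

c ≈ 0.279 J/(g·°C)

m_s c (T_s − T_f) = m_glycol c_glycol (T_f − T_0):
114×c×(301 − 21.7) = 802×2.36×(21.7 − 17)
31840 c = 8895.8  ⇒  c ≈ 0.2794 J/(g·°C)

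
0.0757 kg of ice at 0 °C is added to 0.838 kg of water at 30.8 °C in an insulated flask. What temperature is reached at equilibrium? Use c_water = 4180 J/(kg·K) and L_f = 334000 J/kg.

T_f ≈ 21.6 °C

Energy balance with sensible and latent terms:
latent heat to melt: 0.0757×334000 = 25284; meltwater 0→T: 0.0757×4180×T = 316.43 T; water: 3502.8(T − 30.8)
3819.3 T = 107887 − 25284 = 82604
T ≈ 21.63 °C — above 0 °C, consistent with complete melting.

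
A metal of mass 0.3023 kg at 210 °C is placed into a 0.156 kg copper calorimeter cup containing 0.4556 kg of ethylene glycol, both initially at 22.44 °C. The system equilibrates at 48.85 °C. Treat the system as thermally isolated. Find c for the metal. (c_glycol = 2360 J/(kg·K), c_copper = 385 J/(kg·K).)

c ≈ 615 J/(kg·K)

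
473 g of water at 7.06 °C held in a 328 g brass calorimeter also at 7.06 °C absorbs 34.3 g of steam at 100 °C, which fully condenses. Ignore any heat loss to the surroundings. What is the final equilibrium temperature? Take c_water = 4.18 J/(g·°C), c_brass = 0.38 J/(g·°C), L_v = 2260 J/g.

T_f ≈ 47.5 °C

Taking heat into each body as positive, Σ m c ΔT = 0:
latent heat released on condensation: 34.3×2260 = 77518; condensed water 100 °C→T: 143.37(T − 100); original water: 1977.1(T − 7.06); brass cup: 328×0.38×(T − 7.06) = 124.64(T − 7.06)
2245.2 T = 77518 + 14337 + 14839 = 106694
T ≈ 47.52 °C (< 100 °C, so full condensation is consistent).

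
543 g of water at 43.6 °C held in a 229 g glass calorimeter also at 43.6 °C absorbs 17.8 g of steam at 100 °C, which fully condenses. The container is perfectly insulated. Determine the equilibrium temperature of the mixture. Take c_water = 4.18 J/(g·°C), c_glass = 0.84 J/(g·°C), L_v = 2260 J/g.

Energy balance with sensible and latent terms:
latent heat released on condensation: 17.8·2260 = 40228
  condensed water 100 °C→T: 74.4(T − 100)
  water warms: 543·4.18·(T − 43.6) = 2269.7(T − 43.6)
  glass cup: 229·0.84·(T − 43.6) = 192.36(T − 43.6)
2536.5 T = 40228 + 7440.4 + 107348 = 155016
T ≈ 61.11 °C — below 100 °C, confirming all the steam condensed.

T_f ≈ 61.1 °C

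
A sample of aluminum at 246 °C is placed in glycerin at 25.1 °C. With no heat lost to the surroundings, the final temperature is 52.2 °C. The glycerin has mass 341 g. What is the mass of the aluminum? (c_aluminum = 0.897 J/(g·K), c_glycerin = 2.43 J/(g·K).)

Setting the total heat transfer to zero:
m·0.897·(52.2 − 246) + 341·2.43·(52.2 − 25.1) = 0
-173.84 m = -22456
m = -22456/-173.84 ≈ 129.2 g

m ≈ 129 g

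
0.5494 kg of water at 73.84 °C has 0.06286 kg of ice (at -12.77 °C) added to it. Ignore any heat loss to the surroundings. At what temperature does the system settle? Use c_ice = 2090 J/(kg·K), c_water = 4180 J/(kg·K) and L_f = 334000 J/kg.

Conservation of energy gives ΣQ = 0:
warm ice to 0 °C: 0.06286·2090·(0 − (-12.77)) = 1677.7; latent heat to melt: 0.06286·334000 = 20995; meltwater 0→T: 0.06286·4180·T = 262.75 T; water cools: 0.5494·4180·(T − 73.84) = 2296.5(T − 73.84)
2559.2 T = 169573 − 22673 = 146900
T ≈ 57.40 °C (positive, so assuming full melt was valid).

T_f ≈ 57.4 °C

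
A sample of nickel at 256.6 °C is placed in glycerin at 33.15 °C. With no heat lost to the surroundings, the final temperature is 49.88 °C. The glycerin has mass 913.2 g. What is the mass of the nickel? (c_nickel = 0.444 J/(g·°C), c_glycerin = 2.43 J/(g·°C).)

m ≈ 404 g

|Q_nickel| = |Q_glycerin|:
m·0.444·(256.6 − 49.88) = 913.2·2.43·(49.88 − 33.15)
91.78 m = 37125  ⇒  m ≈ 404.5 g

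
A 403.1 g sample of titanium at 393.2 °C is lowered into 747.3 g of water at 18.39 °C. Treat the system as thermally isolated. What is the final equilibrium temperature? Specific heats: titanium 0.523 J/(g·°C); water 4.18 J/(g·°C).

T_f ≈ 42.1 °C

Heat gained plus heat lost sum to zero:
403.1×0.523×(T − 393.2) + 747.3×4.18×(T − 18.39) = 0
210.82(T − 393.2) + 3123.7(T − 18.39) = 0
3334.5 T = 140340
T = 140340 / 3334.5 = 42.1 °C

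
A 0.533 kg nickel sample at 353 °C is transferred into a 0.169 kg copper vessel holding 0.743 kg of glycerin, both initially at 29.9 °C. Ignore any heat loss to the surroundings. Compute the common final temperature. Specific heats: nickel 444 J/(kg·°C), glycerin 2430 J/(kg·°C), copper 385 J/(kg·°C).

T_f ≈ 66.2 °C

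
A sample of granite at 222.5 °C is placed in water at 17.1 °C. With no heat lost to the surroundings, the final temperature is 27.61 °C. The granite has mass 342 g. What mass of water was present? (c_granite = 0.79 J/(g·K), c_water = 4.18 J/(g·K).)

m ≈ 1200 g

Heat lost by the granite = heat gained by the water:
342·0.79·(222.5 − 27.61) = m·4.18·(27.61 − 17.1)
43.93 m = 52655  ⇒  m ≈ 1199 g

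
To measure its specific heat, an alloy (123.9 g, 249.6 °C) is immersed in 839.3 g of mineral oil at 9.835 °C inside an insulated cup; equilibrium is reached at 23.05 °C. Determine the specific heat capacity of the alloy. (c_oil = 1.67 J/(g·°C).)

c ≈ 0.66 J/(g·°C)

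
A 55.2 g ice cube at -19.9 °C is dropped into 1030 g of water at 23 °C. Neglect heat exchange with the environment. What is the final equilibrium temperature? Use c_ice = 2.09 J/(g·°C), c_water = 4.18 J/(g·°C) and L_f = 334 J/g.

Setting the total heat transfer to zero:
ice -19.9→0 °C: 55.2×2.09×19.9 = 2295.8; latent heat to melt: 55.2×334 = 18437; warm the meltwater: 230.74 T; water: 4305.4(T − 23)
4536.1 T = 99024 − 20733 = 78292
T ≈ 17.26 °C — above 0 °C, consistent with complete melting.

T_f ≈ 17.3 °C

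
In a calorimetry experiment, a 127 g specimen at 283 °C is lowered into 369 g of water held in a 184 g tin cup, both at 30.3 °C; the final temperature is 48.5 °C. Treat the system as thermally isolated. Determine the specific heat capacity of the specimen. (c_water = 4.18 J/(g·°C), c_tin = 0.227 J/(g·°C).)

c ≈ 0.968 J/(g·°C)

Setting the total heat transfer to zero:
127·c·(48.5 − 283) + 369·4.18·(48.5 − 30.3) + 184·0.227·(48.5 − 30.3) = 0
-29782 c = -28832
c = -28832/-29782 ≈ 0.9681 J/(g·°C)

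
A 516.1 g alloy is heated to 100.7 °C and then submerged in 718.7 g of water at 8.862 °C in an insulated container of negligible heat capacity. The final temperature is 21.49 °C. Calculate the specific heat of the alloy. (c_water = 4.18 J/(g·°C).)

m_s c (T_s − T_f) = m_water c_water (T_f − T_0):
516.1×c×(100.7 − 21.49) = 718.7×4.18×(21.49 − 8.862)
40880 c = 37937  ⇒  c ≈ 0.928 J/(g·°C)

c ≈ 0.928 J/(g·°C)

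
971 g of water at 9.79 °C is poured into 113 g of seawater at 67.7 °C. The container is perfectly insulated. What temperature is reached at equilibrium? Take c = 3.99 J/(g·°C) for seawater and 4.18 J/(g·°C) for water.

T_f ≈ 15.6 °C

T_f is the heat-capacity-weighted average of the initial temperatures:
T_f = (450.87*67.7 + 4058.8*9.79) / (450.87 + 4058.8)
    = 70259 / 4509.6 ≈ 15.58 °C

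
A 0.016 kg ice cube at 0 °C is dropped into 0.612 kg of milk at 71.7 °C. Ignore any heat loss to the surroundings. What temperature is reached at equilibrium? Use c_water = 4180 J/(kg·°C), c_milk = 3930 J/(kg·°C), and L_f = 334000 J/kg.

T_f ≈ 67.6 °C

Sum of m c ΔT and latent-heat terms is zero:
fusion: m_ice L_f = 0.016×334000 = 5344; meltwater 0→T: 0.016×4180×T = 66.88 T; milk: 2405.2(T − 71.7)
2472 T = 172450 − 5344 = 167106
T ≈ 67.60 °C — above 0 °C, consistent with complete melting.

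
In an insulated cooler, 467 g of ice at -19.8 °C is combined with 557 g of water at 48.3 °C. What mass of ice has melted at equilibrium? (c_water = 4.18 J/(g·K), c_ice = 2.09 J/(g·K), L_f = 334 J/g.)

Cooling the water to 0 °C releases 557×4.18×48.3 = 112455 J.
Of that, 467×2.09×19.8 = 19325 J goes to bring the ice to 0 °C, leaving 93130 J.
To melt every bit of ice: 467×334 = 155978 J.
Since 93130 < 155978 J, not all the ice melts; equilibrium is at 0 °C.
m_melt = 93130 / L_f = 278.8 g.

m_melted ≈ 279 g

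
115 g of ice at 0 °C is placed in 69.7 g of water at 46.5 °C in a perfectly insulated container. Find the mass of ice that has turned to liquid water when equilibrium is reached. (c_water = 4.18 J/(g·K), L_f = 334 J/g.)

m_melted ≈ 40.6 g

Cooling the water to 0 °C releases 69.7×4.18×46.5 = 13548 J.
To melt every bit of ice: 115×334 = 38410 J.
13548 J < 38410 J, so only part of the ice melts and the system sits at 0 °C.
m_melted×334 = 13548  ⇒  m_melted ≈ 40.56 g.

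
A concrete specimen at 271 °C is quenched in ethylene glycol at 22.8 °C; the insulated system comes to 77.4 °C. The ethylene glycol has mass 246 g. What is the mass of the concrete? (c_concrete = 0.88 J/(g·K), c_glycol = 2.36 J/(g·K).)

m ≈ 186 g

Conservation of energy gives ΣQ = 0:
m·0.88·(77.4 − 271) + 246·2.36·(77.4 − 22.8) = 0
-170.37 m = -31699
m = -31699/-170.37 ≈ 186.1 g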